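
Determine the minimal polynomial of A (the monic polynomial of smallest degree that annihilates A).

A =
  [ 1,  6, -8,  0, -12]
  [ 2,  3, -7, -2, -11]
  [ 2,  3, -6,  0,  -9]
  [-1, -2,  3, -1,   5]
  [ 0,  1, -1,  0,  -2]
x^3 + 3*x^2 + 3*x + 1

The characteristic polynomial is χ_A(x) = (x + 1)^5, so the eigenvalues are known. The minimal polynomial is
  m_A(x) = Π_λ (x − λ)^{k_λ}
where k_λ is the size of the *largest* Jordan block for λ (equivalently, the smallest k with (A − λI)^k v = 0 for every generalised eigenvector v of λ).

  λ = -1: largest Jordan block has size 3, contributing (x + 1)^3

So m_A(x) = (x + 1)^3 = x^3 + 3*x^2 + 3*x + 1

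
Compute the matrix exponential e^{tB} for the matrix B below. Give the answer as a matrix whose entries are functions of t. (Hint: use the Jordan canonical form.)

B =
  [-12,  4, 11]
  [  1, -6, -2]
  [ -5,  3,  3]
e^{tB} =
  [-t^2*exp(-5*t) - 7*t*exp(-5*t) + exp(-5*t), t^2*exp(-5*t)/2 + 4*t*exp(-5*t), 3*t^2*exp(-5*t)/2 + 11*t*exp(-5*t)]
  [t^2*exp(-5*t) + t*exp(-5*t), -t^2*exp(-5*t)/2 - t*exp(-5*t) + exp(-5*t), -3*t^2*exp(-5*t)/2 - 2*t*exp(-5*t)]
  [-t^2*exp(-5*t) - 5*t*exp(-5*t), t^2*exp(-5*t)/2 + 3*t*exp(-5*t), 3*t^2*exp(-5*t)/2 + 8*t*exp(-5*t) + exp(-5*t)]

Strategy: write B = P · J · P⁻¹ where J is a Jordan canonical form, so e^{tB} = P · e^{tJ} · P⁻¹, and e^{tJ} can be computed block-by-block.

B has Jordan form
J =
  [-5,  1,  0]
  [ 0, -5,  1]
  [ 0,  0, -5]
(up to reordering of blocks).

Per-block formulas:
  For a 3×3 Jordan block J_3(-5): exp(t · J_3(-5)) = e^(-5t)·(I + t·N + (t^2/2)·N^2), where N is the 3×3 nilpotent shift.

After assembling e^{tJ} and conjugating by P, we get:

e^{tB} =
  [-t^2*exp(-5*t) - 7*t*exp(-5*t) + exp(-5*t), t^2*exp(-5*t)/2 + 4*t*exp(-5*t), 3*t^2*exp(-5*t)/2 + 11*t*exp(-5*t)]
  [t^2*exp(-5*t) + t*exp(-5*t), -t^2*exp(-5*t)/2 - t*exp(-5*t) + exp(-5*t), -3*t^2*exp(-5*t)/2 - 2*t*exp(-5*t)]
  [-t^2*exp(-5*t) - 5*t*exp(-5*t), t^2*exp(-5*t)/2 + 3*t*exp(-5*t), 3*t^2*exp(-5*t)/2 + 8*t*exp(-5*t) + exp(-5*t)]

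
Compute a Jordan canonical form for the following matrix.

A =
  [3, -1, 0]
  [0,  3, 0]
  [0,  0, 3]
J_2(3) ⊕ J_1(3)

The characteristic polynomial is
  det(x·I − A) = x^3 - 9*x^2 + 27*x - 27 = (x - 3)^3

Eigenvalues and multiplicities (the geometric multiplicity of λ is n − rank(A − λI), which equals the number of Jordan blocks for λ):
  λ = 3: algebraic multiplicity = 3, geometric multiplicity = 2

Determining the block sizes for each eigenvalue:
  λ = 3: 2 blocks summing to 3 forces exactly one block of size 2 and the rest size 1 → block sizes [2, 1]

Assembling the blocks gives a Jordan form
J =
  [3, 1, 0]
  [0, 3, 0]
  [0, 0, 3]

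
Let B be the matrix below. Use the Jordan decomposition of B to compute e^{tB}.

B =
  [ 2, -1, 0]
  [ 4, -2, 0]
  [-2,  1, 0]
e^{tB} =
  [2*t + 1, -t, 0]
  [4*t, 1 - 2*t, 0]
  [-2*t, t, 1]

Strategy: write B = P · J · P⁻¹ where J is a Jordan canonical form, so e^{tB} = P · e^{tJ} · P⁻¹, and e^{tJ} can be computed block-by-block.

B has Jordan form
J =
  [0, 1, 0]
  [0, 0, 0]
  [0, 0, 0]
(up to reordering of blocks).

Per-block formulas:
  For a 1×1 block at λ = 0: exp(t · [0]) = [e^(0t)].
  For a 2×2 Jordan block J_2(0): exp(t · J_2(0)) = e^(0t)·(I + t·N), where N is the 2×2 nilpotent shift.

After assembling e^{tJ} and conjugating by P, we get:

e^{tB} =
  [2*t + 1, -t, 0]
  [4*t, 1 - 2*t, 0]
  [-2*t, t, 1]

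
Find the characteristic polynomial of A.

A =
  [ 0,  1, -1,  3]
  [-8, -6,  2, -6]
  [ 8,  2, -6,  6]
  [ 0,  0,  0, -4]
x^4 + 16*x^3 + 96*x^2 + 256*x + 256

Expanding det(x·I − A) (e.g. by cofactor expansion or by noting that A is similar to its Jordan form J, which has the same characteristic polynomial as A) gives
  χ_A(x) = x^4 + 16*x^3 + 96*x^2 + 256*x + 256
which factors as (x + 4)^4. The eigenvalues (with algebraic multiplicities) are λ = -4 with multiplicity 4.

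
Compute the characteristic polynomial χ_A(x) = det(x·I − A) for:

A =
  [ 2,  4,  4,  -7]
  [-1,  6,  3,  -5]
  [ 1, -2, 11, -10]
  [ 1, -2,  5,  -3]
x^4 - 16*x^3 + 96*x^2 - 256*x + 256

Expanding det(x·I − A) (e.g. by cofactor expansion or by noting that A is similar to its Jordan form J, which has the same characteristic polynomial as A) gives
  χ_A(x) = x^4 - 16*x^3 + 96*x^2 - 256*x + 256
which factors as (x - 4)^4. The eigenvalues (with algebraic multiplicities) are λ = 4 with multiplicity 4.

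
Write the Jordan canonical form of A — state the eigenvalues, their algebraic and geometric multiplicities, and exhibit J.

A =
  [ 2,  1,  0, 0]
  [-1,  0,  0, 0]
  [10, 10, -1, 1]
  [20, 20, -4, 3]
J_2(1) ⊕ J_2(1)

The characteristic polynomial is
  det(x·I − A) = x^4 - 4*x^3 + 6*x^2 - 4*x + 1 = (x - 1)^4

Eigenvalues and multiplicities (the geometric multiplicity of λ is n − rank(A − λI), which equals the number of Jordan blocks for λ):
  λ = 1: algebraic multiplicity = 4, geometric multiplicity = 2

Determining the block sizes for each eigenvalue:
  λ = 1: with am = 4 and gm = 2, the partition is not yet determined (e.g. several partitions of 4 into 2 parts exist). Let N = A − (1)·I. Computing rank(N^1) = 2, rank(N^2) = 0; the number of blocks of size ≥ j is rank(N^{j−1}) − rank(N^j), giving [2, 2]. So we have 2 block(s) of size 2 → block sizes [2, 2]

Assembling the blocks gives a Jordan form
J =
  [1, 1, 0, 0]
  [0, 1, 0, 0]
  [0, 0, 1, 1]
  [0, 0, 0, 1]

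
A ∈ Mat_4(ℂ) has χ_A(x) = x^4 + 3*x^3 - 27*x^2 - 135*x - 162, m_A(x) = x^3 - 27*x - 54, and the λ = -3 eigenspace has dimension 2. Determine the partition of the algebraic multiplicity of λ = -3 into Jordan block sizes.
Block sizes for λ = -3: [2, 1]

Step 1 — from the characteristic polynomial, algebraic multiplicity of λ = -3 is 3. From dim ker(A − (-3)·I) = 2, there are exactly 2 Jordan blocks for λ = -3.
Step 2 — from the minimal polynomial, the factor (x + 3)^2 tells us the largest block for λ = -3 has size 2.
Step 3 — with total size 3, 2 blocks, and largest block 2, the block sizes (in nonincreasing order) are [2, 1].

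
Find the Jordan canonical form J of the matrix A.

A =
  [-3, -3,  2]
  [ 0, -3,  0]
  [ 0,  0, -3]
J_2(-3) ⊕ J_1(-3)

The characteristic polynomial is
  det(x·I − A) = x^3 + 9*x^2 + 27*x + 27 = (x + 3)^3

Eigenvalues and multiplicities (the geometric multiplicity of λ is n − rank(A − λI), which equals the number of Jordan blocks for λ):
  λ = -3: algebraic multiplicity = 3, geometric multiplicity = 2

Determining the block sizes for each eigenvalue:
  λ = -3: 2 blocks summing to 3 forces exactly one block of size 2 and the rest size 1 → block sizes [2, 1]

Assembling the blocks gives a Jordan form
J =
  [-3,  1,  0]
  [ 0, -3,  0]
  [ 0,  0, -3]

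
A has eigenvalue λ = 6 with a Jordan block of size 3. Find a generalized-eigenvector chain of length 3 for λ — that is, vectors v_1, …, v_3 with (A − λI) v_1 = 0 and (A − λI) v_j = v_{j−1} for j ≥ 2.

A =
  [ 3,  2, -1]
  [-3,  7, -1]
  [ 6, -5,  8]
A Jordan chain for λ = 6 of length 3:
v_1 = (-3, 0, 9)ᵀ
v_2 = (-3, -3, 6)ᵀ
v_3 = (1, 0, 0)ᵀ

Let N = A − (6)·I. We want v_3 with N^3 v_3 = 0 but N^2 v_3 ≠ 0; then v_{j-1} := N · v_j for j = 3, …, 2.

Pick v_3 = (1, 0, 0)ᵀ.
Then v_2 = N · v_3 = (-3, -3, 6)ᵀ.
Then v_1 = N · v_2 = (-3, 0, 9)ᵀ.

Sanity check: (A − (6)·I) v_1 = (0, 0, 0)ᵀ = 0. ✓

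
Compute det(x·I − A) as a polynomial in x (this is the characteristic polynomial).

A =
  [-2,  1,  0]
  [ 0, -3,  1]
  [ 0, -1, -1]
x^3 + 6*x^2 + 12*x + 8

Expanding det(x·I − A) (e.g. by cofactor expansion or by noting that A is similar to its Jordan form J, which has the same characteristic polynomial as A) gives
  χ_A(x) = x^3 + 6*x^2 + 12*x + 8
which factors as (x + 2)^3. The eigenvalues (with algebraic multiplicities) are λ = -2 with multiplicity 3.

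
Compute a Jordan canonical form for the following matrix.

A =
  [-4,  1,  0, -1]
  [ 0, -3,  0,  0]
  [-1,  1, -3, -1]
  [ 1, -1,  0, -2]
J_2(-3) ⊕ J_1(-3) ⊕ J_1(-3)

The characteristic polynomial is
  det(x·I − A) = x^4 + 12*x^3 + 54*x^2 + 108*x + 81 = (x + 3)^4

Eigenvalues and multiplicities (the geometric multiplicity of λ is n − rank(A − λI), which equals the number of Jordan blocks for λ):
  λ = -3: algebraic multiplicity = 4, geometric multiplicity = 3

Determining the block sizes for each eigenvalue:
  λ = -3: 3 blocks summing to 4 forces exactly one block of size 2 and the rest size 1 → block sizes [2, 1, 1]

Assembling the blocks gives a Jordan form
J =
  [-3,  1,  0,  0]
  [ 0, -3,  0,  0]
  [ 0,  0, -3,  0]
  [ 0,  0,  0, -3]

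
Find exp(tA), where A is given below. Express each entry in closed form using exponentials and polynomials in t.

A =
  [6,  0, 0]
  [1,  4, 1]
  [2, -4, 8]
e^{tA} =
  [exp(6*t), 0, 0]
  [t*exp(6*t), -2*t*exp(6*t) + exp(6*t), t*exp(6*t)]
  [2*t*exp(6*t), -4*t*exp(6*t), 2*t*exp(6*t) + exp(6*t)]

Strategy: write A = P · J · P⁻¹ where J is a Jordan canonical form, so e^{tA} = P · e^{tJ} · P⁻¹, and e^{tJ} can be computed block-by-block.

A has Jordan form
J =
  [6, 1, 0]
  [0, 6, 0]
  [0, 0, 6]
(up to reordering of blocks).

Per-block formulas:
  For a 1×1 block at λ = 6: exp(t · [6]) = [e^(6t)].
  For a 2×2 Jordan block J_2(6): exp(t · J_2(6)) = e^(6t)·(I + t·N), where N is the 2×2 nilpotent shift.

After assembling e^{tJ} and conjugating by P, we get:

e^{tA} =
  [exp(6*t), 0, 0]
  [t*exp(6*t), -2*t*exp(6*t) + exp(6*t), t*exp(6*t)]
  [2*t*exp(6*t), -4*t*exp(6*t), 2*t*exp(6*t) + exp(6*t)]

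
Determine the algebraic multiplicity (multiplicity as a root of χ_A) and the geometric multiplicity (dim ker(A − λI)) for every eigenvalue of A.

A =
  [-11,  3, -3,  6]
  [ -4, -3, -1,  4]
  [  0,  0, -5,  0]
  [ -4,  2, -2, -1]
λ = -5: alg = 4, geom = 2

Step 1 — factor the characteristic polynomial to read off the algebraic multiplicities:
  χ_A(x) = (x + 5)^4

Step 2 — compute geometric multiplicities via the rank-nullity identity g(λ) = n − rank(A − λI):
  rank(A − (-5)·I) = 2, so dim ker(A − (-5)·I) = n − 2 = 2

Summary:
  λ = -5: algebraic multiplicity = 4, geometric multiplicity = 2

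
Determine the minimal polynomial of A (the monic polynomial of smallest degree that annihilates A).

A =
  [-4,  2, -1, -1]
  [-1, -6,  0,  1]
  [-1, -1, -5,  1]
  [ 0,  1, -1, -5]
x^2 + 10*x + 25

The characteristic polynomial is χ_A(x) = (x + 5)^4, so the eigenvalues are known. The minimal polynomial is
  m_A(x) = Π_λ (x − λ)^{k_λ}
where k_λ is the size of the *largest* Jordan block for λ (equivalently, the smallest k with (A − λI)^k v = 0 for every generalised eigenvector v of λ).

  λ = -5: largest Jordan block has size 2, contributing (x + 5)^2

So m_A(x) = (x + 5)^2 = x^2 + 10*x + 25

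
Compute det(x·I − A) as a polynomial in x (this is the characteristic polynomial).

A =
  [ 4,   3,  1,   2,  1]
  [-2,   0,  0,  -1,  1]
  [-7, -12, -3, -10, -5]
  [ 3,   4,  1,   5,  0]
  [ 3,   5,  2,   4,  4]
x^5 - 10*x^4 + 40*x^3 - 80*x^2 + 80*x - 32

Expanding det(x·I − A) (e.g. by cofactor expansion or by noting that A is similar to its Jordan form J, which has the same characteristic polynomial as A) gives
  χ_A(x) = x^5 - 10*x^4 + 40*x^3 - 80*x^2 + 80*x - 32
which factors as (x - 2)^5. The eigenvalues (with algebraic multiplicities) are λ = 2 with multiplicity 5.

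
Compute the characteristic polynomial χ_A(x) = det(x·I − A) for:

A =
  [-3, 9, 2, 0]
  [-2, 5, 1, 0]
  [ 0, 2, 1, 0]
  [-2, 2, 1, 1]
x^4 - 4*x^3 + 6*x^2 - 4*x + 1

Expanding det(x·I − A) (e.g. by cofactor expansion or by noting that A is similar to its Jordan form J, which has the same characteristic polynomial as A) gives
  χ_A(x) = x^4 - 4*x^3 + 6*x^2 - 4*x + 1
which factors as (x - 1)^4. The eigenvalues (with algebraic multiplicities) are λ = 1 with multiplicity 4.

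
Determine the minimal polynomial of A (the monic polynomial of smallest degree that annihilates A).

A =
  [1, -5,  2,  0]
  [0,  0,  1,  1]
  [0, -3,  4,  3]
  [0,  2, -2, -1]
x^3 - 3*x^2 + 3*x - 1

The characteristic polynomial is χ_A(x) = (x - 1)^4, so the eigenvalues are known. The minimal polynomial is
  m_A(x) = Π_λ (x − λ)^{k_λ}
where k_λ is the size of the *largest* Jordan block for λ (equivalently, the smallest k with (A − λI)^k v = 0 for every generalised eigenvector v of λ).

  λ = 1: largest Jordan block has size 3, contributing (x − 1)^3

So m_A(x) = (x - 1)^3 = x^3 - 3*x^2 + 3*x - 1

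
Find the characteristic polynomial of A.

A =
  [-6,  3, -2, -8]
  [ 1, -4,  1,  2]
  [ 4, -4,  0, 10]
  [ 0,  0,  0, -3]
x^4 + 13*x^3 + 63*x^2 + 135*x + 108

Expanding det(x·I − A) (e.g. by cofactor expansion or by noting that A is similar to its Jordan form J, which has the same characteristic polynomial as A) gives
  χ_A(x) = x^4 + 13*x^3 + 63*x^2 + 135*x + 108
which factors as (x + 3)^3*(x + 4). The eigenvalues (with algebraic multiplicities) are λ = -4 with multiplicity 1, λ = -3 with multiplicity 3.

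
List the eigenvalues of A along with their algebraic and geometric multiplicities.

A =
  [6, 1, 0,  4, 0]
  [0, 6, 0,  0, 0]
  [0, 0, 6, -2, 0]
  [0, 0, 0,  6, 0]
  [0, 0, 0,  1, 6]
λ = 6: alg = 5, geom = 3

Step 1 — factor the characteristic polynomial to read off the algebraic multiplicities:
  χ_A(x) = (x - 6)^5

Step 2 — compute geometric multiplicities via the rank-nullity identity g(λ) = n − rank(A − λI):
  rank(A − (6)·I) = 2, so dim ker(A − (6)·I) = n − 2 = 3

Summary:
  λ = 6: algebraic multiplicity = 5, geometric multiplicity = 3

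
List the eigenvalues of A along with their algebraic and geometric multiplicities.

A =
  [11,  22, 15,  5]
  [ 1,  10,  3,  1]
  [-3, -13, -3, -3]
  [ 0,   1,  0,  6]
λ = 6: alg = 4, geom = 2

Step 1 — factor the characteristic polynomial to read off the algebraic multiplicities:
  χ_A(x) = (x - 6)^4

Step 2 — compute geometric multiplicities via the rank-nullity identity g(λ) = n − rank(A − λI):
  rank(A − (6)·I) = 2, so dim ker(A − (6)·I) = n − 2 = 2

Summary:
  λ = 6: algebraic multiplicity = 4, geometric multiplicity = 2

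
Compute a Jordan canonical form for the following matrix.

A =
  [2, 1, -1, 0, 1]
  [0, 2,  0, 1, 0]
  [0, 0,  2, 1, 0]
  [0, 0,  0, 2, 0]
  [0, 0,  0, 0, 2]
J_2(2) ⊕ J_2(2) ⊕ J_1(2)

The characteristic polynomial is
  det(x·I − A) = x^5 - 10*x^4 + 40*x^3 - 80*x^2 + 80*x - 32 = (x - 2)^5

Eigenvalues and multiplicities (the geometric multiplicity of λ is n − rank(A − λI), which equals the number of Jordan blocks for λ):
  λ = 2: algebraic multiplicity = 5, geometric multiplicity = 3

Determining the block sizes for each eigenvalue:
  λ = 2: with am = 5 and gm = 3, the partition is not yet determined (e.g. several partitions of 5 into 3 parts exist). Let N = A − (2)·I. Computing rank(N^1) = 2, rank(N^2) = 0; the number of blocks of size ≥ j is rank(N^{j−1}) − rank(N^j), giving [3, 2]. So we have 2 block(s) of size 2, 1 block(s) of size 1 → block sizes [2, 2, 1]

Assembling the blocks gives a Jordan form
J =
  [2, 1, 0, 0, 0]
  [0, 2, 0, 0, 0]
  [0, 0, 2, 1, 0]
  [0, 0, 0, 2, 0]
  [0, 0, 0, 0, 2]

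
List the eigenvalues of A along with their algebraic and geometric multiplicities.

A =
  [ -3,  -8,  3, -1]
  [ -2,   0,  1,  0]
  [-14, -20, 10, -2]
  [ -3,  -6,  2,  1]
λ = 2: alg = 4, geom = 2

Step 1 — factor the characteristic polynomial to read off the algebraic multiplicities:
  χ_A(x) = (x - 2)^4

Step 2 — compute geometric multiplicities via the rank-nullity identity g(λ) = n − rank(A − λI):
  rank(A − (2)·I) = 2, so dim ker(A − (2)·I) = n − 2 = 2

Summary:
  λ = 2: algebraic multiplicity = 4, geometric multiplicity = 2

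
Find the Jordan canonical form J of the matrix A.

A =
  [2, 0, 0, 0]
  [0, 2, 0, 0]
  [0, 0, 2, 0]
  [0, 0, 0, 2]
J_1(2) ⊕ J_1(2) ⊕ J_1(2) ⊕ J_1(2)

The characteristic polynomial is
  det(x·I − A) = x^4 - 8*x^3 + 24*x^2 - 32*x + 16 = (x - 2)^4

Eigenvalues and multiplicities (the geometric multiplicity of λ is n − rank(A − λI), which equals the number of Jordan blocks for λ):
  λ = 2: algebraic multiplicity = 4, geometric multiplicity = 4

Determining the block sizes for each eigenvalue:
  λ = 2: gm = am = 4, so every block has size 1 → block sizes [1, 1, 1, 1]

Assembling the blocks gives a Jordan form
J =
  [2, 0, 0, 0]
  [0, 2, 0, 0]
  [0, 0, 2, 0]
  [0, 0, 0, 2]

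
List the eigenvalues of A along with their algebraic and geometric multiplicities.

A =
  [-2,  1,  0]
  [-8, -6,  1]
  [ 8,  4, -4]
λ = -4: alg = 3, geom = 1

Step 1 — factor the characteristic polynomial to read off the algebraic multiplicities:
  χ_A(x) = (x + 4)^3

Step 2 — compute geometric multiplicities via the rank-nullity identity g(λ) = n − rank(A − λI):
  rank(A − (-4)·I) = 2, so dim ker(A − (-4)·I) = n − 2 = 1

Summary:
  λ = -4: algebraic multiplicity = 3, geometric multiplicity = 1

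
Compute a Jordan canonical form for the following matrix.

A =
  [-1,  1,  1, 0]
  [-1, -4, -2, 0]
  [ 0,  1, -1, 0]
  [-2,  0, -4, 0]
J_3(-2) ⊕ J_1(0)

The characteristic polynomial is
  det(x·I − A) = x^4 + 6*x^3 + 12*x^2 + 8*x = x*(x + 2)^3

Eigenvalues and multiplicities (the geometric multiplicity of λ is n − rank(A − λI), which equals the number of Jordan blocks for λ):
  λ = -2: algebraic multiplicity = 3, geometric multiplicity = 1
  λ = 0: algebraic multiplicity = 1, geometric multiplicity = 1

Determining the block sizes for each eigenvalue:
  λ = -2: one block (gm = 1), so the single block has size am = 3 → block sizes [3]
  λ = 0: one block (gm = 1), so the single block has size am = 1 → block sizes [1]

Assembling the blocks gives a Jordan form
J =
  [-2,  1,  0, 0]
  [ 0, -2,  1, 0]
  [ 0,  0, -2, 0]
  [ 0,  0,  0, 0]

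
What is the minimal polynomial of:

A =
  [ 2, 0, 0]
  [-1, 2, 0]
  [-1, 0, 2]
x^2 - 4*x + 4

The characteristic polynomial is χ_A(x) = (x - 2)^3, so the eigenvalues are known. The minimal polynomial is
  m_A(x) = Π_λ (x − λ)^{k_λ}
where k_λ is the size of the *largest* Jordan block for λ (equivalently, the smallest k with (A − λI)^k v = 0 for every generalised eigenvector v of λ).

  λ = 2: largest Jordan block has size 2, contributing (x − 2)^2

So m_A(x) = (x - 2)^2 = x^2 - 4*x + 4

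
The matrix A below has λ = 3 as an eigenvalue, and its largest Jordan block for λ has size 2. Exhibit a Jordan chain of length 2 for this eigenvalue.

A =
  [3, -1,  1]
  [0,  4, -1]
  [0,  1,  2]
A Jordan chain for λ = 3 of length 2:
v_1 = (-1, 1, 1)ᵀ
v_2 = (0, 1, 0)ᵀ

Let N = A − (3)·I. We want v_2 with N^2 v_2 = 0 but N^1 v_2 ≠ 0; then v_{j-1} := N · v_j for j = 2, …, 2.

Pick v_2 = (0, 1, 0)ᵀ.
Then v_1 = N · v_2 = (-1, 1, 1)ᵀ.

Sanity check: (A − (3)·I) v_1 = (0, 0, 0)ᵀ = 0. ✓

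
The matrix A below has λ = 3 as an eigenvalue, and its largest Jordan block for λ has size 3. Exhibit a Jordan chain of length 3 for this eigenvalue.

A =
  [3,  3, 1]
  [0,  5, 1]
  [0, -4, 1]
A Jordan chain for λ = 3 of length 3:
v_1 = (2, 0, 0)ᵀ
v_2 = (3, 2, -4)ᵀ
v_3 = (0, 1, 0)ᵀ

Let N = A − (3)·I. We want v_3 with N^3 v_3 = 0 but N^2 v_3 ≠ 0; then v_{j-1} := N · v_j for j = 3, …, 2.

Pick v_3 = (0, 1, 0)ᵀ.
Then v_2 = N · v_3 = (3, 2, -4)ᵀ.
Then v_1 = N · v_2 = (2, 0, 0)ᵀ.

Sanity check: (A − (3)·I) v_1 = (0, 0, 0)ᵀ = 0. ✓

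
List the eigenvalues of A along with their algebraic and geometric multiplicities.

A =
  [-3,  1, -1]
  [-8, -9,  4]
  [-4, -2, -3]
λ = -5: alg = 3, geom = 2

Step 1 — factor the characteristic polynomial to read off the algebraic multiplicities:
  χ_A(x) = (x + 5)^3

Step 2 — compute geometric multiplicities via the rank-nullity identity g(λ) = n − rank(A − λI):
  rank(A − (-5)·I) = 1, so dim ker(A − (-5)·I) = n − 1 = 2

Summary:
  λ = -5: algebraic multiplicity = 3, geometric multiplicity = 2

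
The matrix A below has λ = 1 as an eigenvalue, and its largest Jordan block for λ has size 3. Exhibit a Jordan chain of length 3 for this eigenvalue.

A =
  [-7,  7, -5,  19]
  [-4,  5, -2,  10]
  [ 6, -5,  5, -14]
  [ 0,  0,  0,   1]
A Jordan chain for λ = 1 of length 3:
v_1 = (6, 4, -4, 0)ᵀ
v_2 = (-8, -4, 6, 0)ᵀ
v_3 = (1, 0, 0, 0)ᵀ

Let N = A − (1)·I. We want v_3 with N^3 v_3 = 0 but N^2 v_3 ≠ 0; then v_{j-1} := N · v_j for j = 3, …, 2.

Pick v_3 = (1, 0, 0, 0)ᵀ.
Then v_2 = N · v_3 = (-8, -4, 6, 0)ᵀ.
Then v_1 = N · v_2 = (6, 4, -4, 0)ᵀ.

Sanity check: (A − (1)·I) v_1 = (0, 0, 0, 0)ᵀ = 0. ✓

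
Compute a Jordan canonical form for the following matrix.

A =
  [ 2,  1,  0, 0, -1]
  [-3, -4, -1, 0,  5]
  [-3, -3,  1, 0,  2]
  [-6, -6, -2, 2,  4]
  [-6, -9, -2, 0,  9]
J_3(2) ⊕ J_1(2) ⊕ J_1(2)

The characteristic polynomial is
  det(x·I − A) = x^5 - 10*x^4 + 40*x^3 - 80*x^2 + 80*x - 32 = (x - 2)^5

Eigenvalues and multiplicities (the geometric multiplicity of λ is n − rank(A − λI), which equals the number of Jordan blocks for λ):
  λ = 2: algebraic multiplicity = 5, geometric multiplicity = 3

Determining the block sizes for each eigenvalue:
  λ = 2: with am = 5 and gm = 3, the partition is not yet determined (e.g. several partitions of 5 into 3 parts exist). Let N = A − (2)·I. Computing rank(N^1) = 2, rank(N^2) = 1, rank(N^3) = 0; the number of blocks of size ≥ j is rank(N^{j−1}) − rank(N^j), giving [3, 1, 1]. So we have 1 block(s) of size 3, 2 block(s) of size 1 → block sizes [3, 1, 1]

Assembling the blocks gives a Jordan form
J =
  [2, 1, 0, 0, 0]
  [0, 2, 1, 0, 0]
  [0, 0, 2, 0, 0]
  [0, 0, 0, 2, 0]
  [0, 0, 0, 0, 2]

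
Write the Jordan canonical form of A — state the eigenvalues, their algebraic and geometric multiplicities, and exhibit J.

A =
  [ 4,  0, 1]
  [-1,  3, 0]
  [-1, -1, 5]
J_3(4)

The characteristic polynomial is
  det(x·I − A) = x^3 - 12*x^2 + 48*x - 64 = (x - 4)^3

Eigenvalues and multiplicities (the geometric multiplicity of λ is n − rank(A − λI), which equals the number of Jordan blocks for λ):
  λ = 4: algebraic multiplicity = 3, geometric multiplicity = 1

Determining the block sizes for each eigenvalue:
  λ = 4: one block (gm = 1), so the single block has size am = 3 → block sizes [3]

Assembling the blocks gives a Jordan form
J =
  [4, 1, 0]
  [0, 4, 1]
  [0, 0, 4]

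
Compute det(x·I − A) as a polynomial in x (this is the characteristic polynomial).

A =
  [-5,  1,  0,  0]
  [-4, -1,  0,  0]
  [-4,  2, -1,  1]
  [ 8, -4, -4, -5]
x^4 + 12*x^3 + 54*x^2 + 108*x + 81

Expanding det(x·I − A) (e.g. by cofactor expansion or by noting that A is similar to its Jordan form J, which has the same characteristic polynomial as A) gives
  χ_A(x) = x^4 + 12*x^3 + 54*x^2 + 108*x + 81
which factors as (x + 3)^4. The eigenvalues (with algebraic multiplicities) are λ = -3 with multiplicity 4.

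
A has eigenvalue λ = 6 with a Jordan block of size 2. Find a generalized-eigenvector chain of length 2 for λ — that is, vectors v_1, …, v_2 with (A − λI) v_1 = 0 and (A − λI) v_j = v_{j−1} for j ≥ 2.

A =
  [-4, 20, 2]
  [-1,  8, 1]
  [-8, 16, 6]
A Jordan chain for λ = 6 of length 2:
v_1 = (2, 1, 0)ᵀ
v_2 = (0, 0, 1)ᵀ

Let N = A − (6)·I. We want v_2 with N^2 v_2 = 0 but N^1 v_2 ≠ 0; then v_{j-1} := N · v_j for j = 2, …, 2.

Pick v_2 = (0, 0, 1)ᵀ.
Then v_1 = N · v_2 = (2, 1, 0)ᵀ.

Sanity check: (A − (6)·I) v_1 = (0, 0, 0)ᵀ = 0. ✓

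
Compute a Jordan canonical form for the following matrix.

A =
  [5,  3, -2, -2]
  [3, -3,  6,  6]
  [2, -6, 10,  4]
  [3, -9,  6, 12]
J_2(6) ⊕ J_1(6) ⊕ J_1(6)

The characteristic polynomial is
  det(x·I − A) = x^4 - 24*x^3 + 216*x^2 - 864*x + 1296 = (x - 6)^4

Eigenvalues and multiplicities (the geometric multiplicity of λ is n − rank(A − λI), which equals the number of Jordan blocks for λ):
  λ = 6: algebraic multiplicity = 4, geometric multiplicity = 3

Determining the block sizes for each eigenvalue:
  λ = 6: 3 blocks summing to 4 forces exactly one block of size 2 and the rest size 1 → block sizes [2, 1, 1]

Assembling the blocks gives a Jordan form
J =
  [6, 1, 0, 0]
  [0, 6, 0, 0]
  [0, 0, 6, 0]
  [0, 0, 0, 6]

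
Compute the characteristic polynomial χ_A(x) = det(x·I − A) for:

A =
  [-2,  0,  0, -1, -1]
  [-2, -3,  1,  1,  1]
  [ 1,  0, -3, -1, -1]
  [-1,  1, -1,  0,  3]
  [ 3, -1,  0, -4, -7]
x^5 + 15*x^4 + 90*x^3 + 270*x^2 + 405*x + 243

Expanding det(x·I − A) (e.g. by cofactor expansion or by noting that A is similar to its Jordan form J, which has the same characteristic polynomial as A) gives
  χ_A(x) = x^5 + 15*x^4 + 90*x^3 + 270*x^2 + 405*x + 243
which factors as (x + 3)^5. The eigenvalues (with algebraic multiplicities) are λ = -3 with multiplicity 5.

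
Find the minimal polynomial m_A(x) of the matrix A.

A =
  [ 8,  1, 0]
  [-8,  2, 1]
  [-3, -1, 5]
x^3 - 15*x^2 + 75*x - 125

The characteristic polynomial is χ_A(x) = (x - 5)^3, so the eigenvalues are known. The minimal polynomial is
  m_A(x) = Π_λ (x − λ)^{k_λ}
where k_λ is the size of the *largest* Jordan block for λ (equivalently, the smallest k with (A − λI)^k v = 0 for every generalised eigenvector v of λ).

  λ = 5: largest Jordan block has size 3, contributing (x − 5)^3

So m_A(x) = (x - 5)^3 = x^3 - 15*x^2 + 75*x - 125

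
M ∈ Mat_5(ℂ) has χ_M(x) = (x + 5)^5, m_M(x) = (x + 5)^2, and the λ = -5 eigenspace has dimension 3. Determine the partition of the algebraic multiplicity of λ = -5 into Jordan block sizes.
Block sizes for λ = -5: [2, 2, 1]

Step 1 — from the characteristic polynomial, algebraic multiplicity of λ = -5 is 5. From dim ker(M − (-5)·I) = 3, there are exactly 3 Jordan blocks for λ = -5.
Step 2 — from the minimal polynomial, the factor (x + 5)^2 tells us the largest block for λ = -5 has size 2.
Step 3 — with total size 5, 3 blocks, and largest block 2, the block sizes (in nonincreasing order) are [2, 2, 1].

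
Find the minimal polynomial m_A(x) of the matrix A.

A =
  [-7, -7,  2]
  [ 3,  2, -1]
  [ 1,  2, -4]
x^3 + 9*x^2 + 27*x + 27

The characteristic polynomial is χ_A(x) = (x + 3)^3, so the eigenvalues are known. The minimal polynomial is
  m_A(x) = Π_λ (x − λ)^{k_λ}
where k_λ is the size of the *largest* Jordan block for λ (equivalently, the smallest k with (A − λI)^k v = 0 for every generalised eigenvector v of λ).

  λ = -3: largest Jordan block has size 3, contributing (x + 3)^3

So m_A(x) = (x + 3)^3 = x^3 + 9*x^2 + 27*x + 27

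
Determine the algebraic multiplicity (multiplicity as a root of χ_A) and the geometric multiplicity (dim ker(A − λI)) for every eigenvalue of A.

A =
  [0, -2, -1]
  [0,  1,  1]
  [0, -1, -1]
λ = 0: alg = 3, geom = 1

Step 1 — factor the characteristic polynomial to read off the algebraic multiplicities:
  χ_A(x) = x^3

Step 2 — compute geometric multiplicities via the rank-nullity identity g(λ) = n − rank(A − λI):
  rank(A − (0)·I) = 2, so dim ker(A − (0)·I) = n − 2 = 1

Summary:
  λ = 0: algebraic multiplicity = 3, geometric multiplicity = 1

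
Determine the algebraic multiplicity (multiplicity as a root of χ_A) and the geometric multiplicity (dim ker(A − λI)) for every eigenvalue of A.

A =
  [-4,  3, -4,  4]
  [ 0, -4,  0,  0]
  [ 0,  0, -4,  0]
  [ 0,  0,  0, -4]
λ = -4: alg = 4, geom = 3

Step 1 — factor the characteristic polynomial to read off the algebraic multiplicities:
  χ_A(x) = (x + 4)^4

Step 2 — compute geometric multiplicities via the rank-nullity identity g(λ) = n − rank(A − λI):
  rank(A − (-4)·I) = 1, so dim ker(A − (-4)·I) = n − 1 = 3

Summary:
  λ = -4: algebraic multiplicity = 4, geometric multiplicity = 3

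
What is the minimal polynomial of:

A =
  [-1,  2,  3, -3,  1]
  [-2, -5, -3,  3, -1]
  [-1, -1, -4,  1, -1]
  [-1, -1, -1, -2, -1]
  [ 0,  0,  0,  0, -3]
x^2 + 6*x + 9

The characteristic polynomial is χ_A(x) = (x + 3)^5, so the eigenvalues are known. The minimal polynomial is
  m_A(x) = Π_λ (x − λ)^{k_λ}
where k_λ is the size of the *largest* Jordan block for λ (equivalently, the smallest k with (A − λI)^k v = 0 for every generalised eigenvector v of λ).

  λ = -3: largest Jordan block has size 2, contributing (x + 3)^2

So m_A(x) = (x + 3)^2 = x^2 + 6*x + 9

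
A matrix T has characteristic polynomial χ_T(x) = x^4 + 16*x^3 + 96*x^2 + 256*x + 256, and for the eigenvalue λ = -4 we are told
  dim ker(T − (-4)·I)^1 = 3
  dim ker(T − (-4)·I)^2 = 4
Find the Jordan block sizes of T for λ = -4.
Block sizes for λ = -4: [2, 1, 1]

From the dimensions of kernels of powers, the number of Jordan blocks of size at least j is d_j − d_{j−1} where d_j = dim ker(N^j) (with d_0 = 0). Computing the differences gives [3, 1].
The number of blocks of size exactly k is (#blocks of size ≥ k) − (#blocks of size ≥ k + 1), so the partition is: 2 block(s) of size 1, 1 block(s) of size 2.
In nonincreasing order the block sizes are [2, 1, 1].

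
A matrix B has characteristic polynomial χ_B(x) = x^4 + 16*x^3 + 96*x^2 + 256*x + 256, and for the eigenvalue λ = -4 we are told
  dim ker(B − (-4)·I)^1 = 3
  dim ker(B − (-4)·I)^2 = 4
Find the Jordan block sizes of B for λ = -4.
Block sizes for λ = -4: [2, 1, 1]

From the dimensions of kernels of powers, the number of Jordan blocks of size at least j is d_j − d_{j−1} where d_j = dim ker(N^j) (with d_0 = 0). Computing the differences gives [3, 1].
The number of blocks of size exactly k is (#blocks of size ≥ k) − (#blocks of size ≥ k + 1), so the partition is: 2 block(s) of size 1, 1 block(s) of size 2.
In nonincreasing order the block sizes are [2, 1, 1].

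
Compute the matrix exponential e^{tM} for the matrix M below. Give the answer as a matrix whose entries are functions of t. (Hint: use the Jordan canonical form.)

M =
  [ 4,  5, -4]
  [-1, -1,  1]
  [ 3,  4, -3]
e^{tM} =
  [-t^2/2 + 4*t + 1, -t^2/2 + 5*t, t^2/2 - 4*t]
  [-t, 1 - t, t]
  [-t^2/2 + 3*t, -t^2/2 + 4*t, t^2/2 - 3*t + 1]

Strategy: write M = P · J · P⁻¹ where J is a Jordan canonical form, so e^{tM} = P · e^{tJ} · P⁻¹, and e^{tJ} can be computed block-by-block.

M has Jordan form
J =
  [0, 1, 0]
  [0, 0, 1]
  [0, 0, 0]
(up to reordering of blocks).

Per-block formulas:
  For a 3×3 Jordan block J_3(0): exp(t · J_3(0)) = e^(0t)·(I + t·N + (t^2/2)·N^2), where N is the 3×3 nilpotent shift.

After assembling e^{tJ} and conjugating by P, we get:

e^{tM} =
  [-t^2/2 + 4*t + 1, -t^2/2 + 5*t, t^2/2 - 4*t]
  [-t, 1 - t, t]
  [-t^2/2 + 3*t, -t^2/2 + 4*t, t^2/2 - 3*t + 1]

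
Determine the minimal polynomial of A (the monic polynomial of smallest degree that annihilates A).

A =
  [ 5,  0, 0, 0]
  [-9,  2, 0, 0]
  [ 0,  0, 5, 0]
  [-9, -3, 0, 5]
x^2 - 7*x + 10

The characteristic polynomial is χ_A(x) = (x - 5)^3*(x - 2), so the eigenvalues are known. The minimal polynomial is
  m_A(x) = Π_λ (x − λ)^{k_λ}
where k_λ is the size of the *largest* Jordan block for λ (equivalently, the smallest k with (A − λI)^k v = 0 for every generalised eigenvector v of λ).

  λ = 2: largest Jordan block has size 1, contributing (x − 2)
  λ = 5: largest Jordan block has size 1, contributing (x − 5)

So m_A(x) = (x - 5)*(x - 2) = x^2 - 7*x + 10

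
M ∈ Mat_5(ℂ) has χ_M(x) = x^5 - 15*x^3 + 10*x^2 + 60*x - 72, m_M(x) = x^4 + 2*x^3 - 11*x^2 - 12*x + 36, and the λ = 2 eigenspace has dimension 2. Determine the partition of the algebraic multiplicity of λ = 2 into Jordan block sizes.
Block sizes for λ = 2: [2, 1]

Step 1 — from the characteristic polynomial, algebraic multiplicity of λ = 2 is 3. From dim ker(M − (2)·I) = 2, there are exactly 2 Jordan blocks for λ = 2.
Step 2 — from the minimal polynomial, the factor (x − 2)^2 tells us the largest block for λ = 2 has size 2.
Step 3 — with total size 3, 2 blocks, and largest block 2, the block sizes (in nonincreasing order) are [2, 1].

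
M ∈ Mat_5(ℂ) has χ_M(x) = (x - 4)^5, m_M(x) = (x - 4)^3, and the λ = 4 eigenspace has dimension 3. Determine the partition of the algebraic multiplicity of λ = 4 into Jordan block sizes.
Block sizes for λ = 4: [3, 1, 1]

Step 1 — from the characteristic polynomial, algebraic multiplicity of λ = 4 is 5. From dim ker(M − (4)·I) = 3, there are exactly 3 Jordan blocks for λ = 4.
Step 2 — from the minimal polynomial, the factor (x − 4)^3 tells us the largest block for λ = 4 has size 3.
Step 3 — with total size 5, 3 blocks, and largest block 3, the block sizes (in nonincreasing order) are [3, 1, 1].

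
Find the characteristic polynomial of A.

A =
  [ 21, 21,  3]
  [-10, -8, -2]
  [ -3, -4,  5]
x^3 - 18*x^2 + 108*x - 216

Expanding det(x·I − A) (e.g. by cofactor expansion or by noting that A is similar to its Jordan form J, which has the same characteristic polynomial as A) gives
  χ_A(x) = x^3 - 18*x^2 + 108*x - 216
which factors as (x - 6)^3. The eigenvalues (with algebraic multiplicities) are λ = 6 with multiplicity 3.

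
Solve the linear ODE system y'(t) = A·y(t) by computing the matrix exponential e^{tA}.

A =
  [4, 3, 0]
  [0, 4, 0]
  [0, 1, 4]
e^{tA} =
  [exp(4*t), 3*t*exp(4*t), 0]
  [0, exp(4*t), 0]
  [0, t*exp(4*t), exp(4*t)]

Strategy: write A = P · J · P⁻¹ where J is a Jordan canonical form, so e^{tA} = P · e^{tJ} · P⁻¹, and e^{tJ} can be computed block-by-block.

A has Jordan form
J =
  [4, 1, 0]
  [0, 4, 0]
  [0, 0, 4]
(up to reordering of blocks).

Per-block formulas:
  For a 2×2 Jordan block J_2(4): exp(t · J_2(4)) = e^(4t)·(I + t·N), where N is the 2×2 nilpotent shift.
  For a 1×1 block at λ = 4: exp(t · [4]) = [e^(4t)].

After assembling e^{tJ} and conjugating by P, we get:

e^{tA} =
  [exp(4*t), 3*t*exp(4*t), 0]
  [0, exp(4*t), 0]
  [0, t*exp(4*t), exp(4*t)]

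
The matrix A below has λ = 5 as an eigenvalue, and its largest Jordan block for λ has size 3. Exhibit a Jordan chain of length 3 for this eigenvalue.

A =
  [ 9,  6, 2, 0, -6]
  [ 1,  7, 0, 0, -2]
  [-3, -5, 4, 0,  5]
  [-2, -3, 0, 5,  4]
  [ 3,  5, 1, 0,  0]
A Jordan chain for λ = 5 of length 3:
v_1 = (-2, 0, 1, 1, -1)ᵀ
v_2 = (4, 1, -3, -2, 3)ᵀ
v_3 = (1, 0, 0, 0, 0)ᵀ

Let N = A − (5)·I. We want v_3 with N^3 v_3 = 0 but N^2 v_3 ≠ 0; then v_{j-1} := N · v_j for j = 3, …, 2.

Pick v_3 = (1, 0, 0, 0, 0)ᵀ.
Then v_2 = N · v_3 = (4, 1, -3, -2, 3)ᵀ.
Then v_1 = N · v_2 = (-2, 0, 1, 1, -1)ᵀ.

Sanity check: (A − (5)·I) v_1 = (0, 0, 0, 0, 0)ᵀ = 0. ✓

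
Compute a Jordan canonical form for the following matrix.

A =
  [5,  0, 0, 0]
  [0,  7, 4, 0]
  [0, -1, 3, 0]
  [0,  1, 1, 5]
J_3(5) ⊕ J_1(5)

The characteristic polynomial is
  det(x·I − A) = x^4 - 20*x^3 + 150*x^2 - 500*x + 625 = (x - 5)^4

Eigenvalues and multiplicities (the geometric multiplicity of λ is n − rank(A − λI), which equals the number of Jordan blocks for λ):
  λ = 5: algebraic multiplicity = 4, geometric multiplicity = 2

Determining the block sizes for each eigenvalue:
  λ = 5: with am = 4 and gm = 2, the partition is not yet determined (e.g. several partitions of 4 into 2 parts exist). Let N = A − (5)·I. Computing rank(N^1) = 2, rank(N^2) = 1, rank(N^3) = 0; the number of blocks of size ≥ j is rank(N^{j−1}) − rank(N^j), giving [2, 1, 1]. So we have 1 block(s) of size 3, 1 block(s) of size 1 → block sizes [3, 1]

Assembling the blocks gives a Jordan form
J =
  [5, 1, 0, 0]
  [0, 5, 1, 0]
  [0, 0, 5, 0]
  [0, 0, 0, 5]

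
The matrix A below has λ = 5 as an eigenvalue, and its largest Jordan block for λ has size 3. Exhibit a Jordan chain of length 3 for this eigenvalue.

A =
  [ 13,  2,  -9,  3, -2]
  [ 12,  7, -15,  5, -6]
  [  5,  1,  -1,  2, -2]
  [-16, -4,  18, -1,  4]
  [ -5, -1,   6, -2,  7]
A Jordan chain for λ = 5 of length 3:
v_1 = (5, -5, 0, -10, 0)ᵀ
v_2 = (8, 12, 5, -16, -5)ᵀ
v_3 = (1, 0, 0, 0, 0)ᵀ

Let N = A − (5)·I. We want v_3 with N^3 v_3 = 0 but N^2 v_3 ≠ 0; then v_{j-1} := N · v_j for j = 3, …, 2.

Pick v_3 = (1, 0, 0, 0, 0)ᵀ.
Then v_2 = N · v_3 = (8, 12, 5, -16, -5)ᵀ.
Then v_1 = N · v_2 = (5, -5, 0, -10, 0)ᵀ.

Sanity check: (A − (5)·I) v_1 = (0, 0, 0, 0, 0)ᵀ = 0. ✓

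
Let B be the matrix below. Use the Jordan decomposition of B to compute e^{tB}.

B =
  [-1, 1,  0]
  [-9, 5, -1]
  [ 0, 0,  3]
e^{tB} =
  [-3*t*exp(2*t) + exp(2*t), t*exp(2*t), t*exp(2*t) - exp(3*t) + exp(2*t)]
  [-9*t*exp(2*t), 3*t*exp(2*t) + exp(2*t), 3*t*exp(2*t) - 4*exp(3*t) + 4*exp(2*t)]
  [0, 0, exp(3*t)]

Strategy: write B = P · J · P⁻¹ where J is a Jordan canonical form, so e^{tB} = P · e^{tJ} · P⁻¹, and e^{tJ} can be computed block-by-block.

B has Jordan form
J =
  [2, 1, 0]
  [0, 2, 0]
  [0, 0, 3]
(up to reordering of blocks).

Per-block formulas:
  For a 1×1 block at λ = 3: exp(t · [3]) = [e^(3t)].
  For a 2×2 Jordan block J_2(2): exp(t · J_2(2)) = e^(2t)·(I + t·N), where N is the 2×2 nilpotent shift.

After assembling e^{tJ} and conjugating by P, we get:

e^{tB} =
  [-3*t*exp(2*t) + exp(2*t), t*exp(2*t), t*exp(2*t) - exp(3*t) + exp(2*t)]
  [-9*t*exp(2*t), 3*t*exp(2*t) + exp(2*t), 3*t*exp(2*t) - 4*exp(3*t) + 4*exp(2*t)]
  [0, 0, exp(3*t)]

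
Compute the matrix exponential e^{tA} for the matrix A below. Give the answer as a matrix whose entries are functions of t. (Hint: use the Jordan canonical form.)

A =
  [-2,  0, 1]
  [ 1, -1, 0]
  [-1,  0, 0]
e^{tA} =
  [-t*exp(-t) + exp(-t), 0, t*exp(-t)]
  [-t^2*exp(-t)/2 + t*exp(-t), exp(-t), t^2*exp(-t)/2]
  [-t*exp(-t), 0, t*exp(-t) + exp(-t)]

Strategy: write A = P · J · P⁻¹ where J is a Jordan canonical form, so e^{tA} = P · e^{tJ} · P⁻¹, and e^{tJ} can be computed block-by-block.

A has Jordan form
J =
  [-1,  1,  0]
  [ 0, -1,  1]
  [ 0,  0, -1]
(up to reordering of blocks).

Per-block formulas:
  For a 3×3 Jordan block J_3(-1): exp(t · J_3(-1)) = e^(-1t)·(I + t·N + (t^2/2)·N^2), where N is the 3×3 nilpotent shift.

After assembling e^{tJ} and conjugating by P, we get:

e^{tA} =
  [-t*exp(-t) + exp(-t), 0, t*exp(-t)]
  [-t^2*exp(-t)/2 + t*exp(-t), exp(-t), t^2*exp(-t)/2]
  [-t*exp(-t), 0, t*exp(-t) + exp(-t)]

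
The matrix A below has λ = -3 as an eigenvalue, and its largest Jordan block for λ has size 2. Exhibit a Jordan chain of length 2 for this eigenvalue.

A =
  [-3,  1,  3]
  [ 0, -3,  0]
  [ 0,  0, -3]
A Jordan chain for λ = -3 of length 2:
v_1 = (1, 0, 0)ᵀ
v_2 = (0, 1, 0)ᵀ

Let N = A − (-3)·I. We want v_2 with N^2 v_2 = 0 but N^1 v_2 ≠ 0; then v_{j-1} := N · v_j for j = 2, …, 2.

Pick v_2 = (0, 1, 0)ᵀ.
Then v_1 = N · v_2 = (1, 0, 0)ᵀ.

Sanity check: (A − (-3)·I) v_1 = (0, 0, 0)ᵀ = 0. ✓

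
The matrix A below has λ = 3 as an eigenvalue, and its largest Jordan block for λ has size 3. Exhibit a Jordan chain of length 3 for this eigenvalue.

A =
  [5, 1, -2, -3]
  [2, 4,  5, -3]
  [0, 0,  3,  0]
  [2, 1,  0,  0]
A Jordan chain for λ = 3 of length 3:
v_1 = (1, 1, 0, 1)ᵀ
v_2 = (-2, 5, 0, 0)ᵀ
v_3 = (0, 0, 1, 0)ᵀ

Let N = A − (3)·I. We want v_3 with N^3 v_3 = 0 but N^2 v_3 ≠ 0; then v_{j-1} := N · v_j for j = 3, …, 2.

Pick v_3 = (0, 0, 1, 0)ᵀ.
Then v_2 = N · v_3 = (-2, 5, 0, 0)ᵀ.
Then v_1 = N · v_2 = (1, 1, 0, 1)ᵀ.

Sanity check: (A − (3)·I) v_1 = (0, 0, 0, 0)ᵀ = 0. ✓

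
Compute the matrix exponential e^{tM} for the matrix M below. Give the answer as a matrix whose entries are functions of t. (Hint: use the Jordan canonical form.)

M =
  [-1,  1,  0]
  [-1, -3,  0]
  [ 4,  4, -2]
e^{tM} =
  [t*exp(-2*t) + exp(-2*t), t*exp(-2*t), 0]
  [-t*exp(-2*t), -t*exp(-2*t) + exp(-2*t), 0]
  [4*t*exp(-2*t), 4*t*exp(-2*t), exp(-2*t)]

Strategy: write M = P · J · P⁻¹ where J is a Jordan canonical form, so e^{tM} = P · e^{tJ} · P⁻¹, and e^{tJ} can be computed block-by-block.

M has Jordan form
J =
  [-2,  1,  0]
  [ 0, -2,  0]
  [ 0,  0, -2]
(up to reordering of blocks).

Per-block formulas:
  For a 2×2 Jordan block J_2(-2): exp(t · J_2(-2)) = e^(-2t)·(I + t·N), where N is the 2×2 nilpotent shift.
  For a 1×1 block at λ = -2: exp(t · [-2]) = [e^(-2t)].

After assembling e^{tJ} and conjugating by P, we get:

e^{tM} =
  [t*exp(-2*t) + exp(-2*t), t*exp(-2*t), 0]
  [-t*exp(-2*t), -t*exp(-2*t) + exp(-2*t), 0]
  [4*t*exp(-2*t), 4*t*exp(-2*t), exp(-2*t)]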